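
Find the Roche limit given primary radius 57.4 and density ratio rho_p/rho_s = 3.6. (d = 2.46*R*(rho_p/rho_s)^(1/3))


d_Roche = 2.46 * 57.4 * 3.6^(1/3) = 216.4119

216.4119


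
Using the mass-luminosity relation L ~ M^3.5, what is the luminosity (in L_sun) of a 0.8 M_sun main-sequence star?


L/L_sun = (M/M_sun)^3.5 = 0.8^3.5 = 0.4579

0.4579 L_sun


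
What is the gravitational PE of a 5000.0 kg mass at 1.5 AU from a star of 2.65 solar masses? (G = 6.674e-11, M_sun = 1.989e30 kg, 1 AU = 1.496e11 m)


M = 2.65 * 1.989e30 kg = 5.27085e+30 kg; r = 1.5 AU * 1.496e11 m/AU = 2.244e+11 m. U = -GM*m/r = -(6.674e-11 * 5.27085e+30 * 5000.0) / 2.244e+11 = -7.838e+12

-7.838e+12 J


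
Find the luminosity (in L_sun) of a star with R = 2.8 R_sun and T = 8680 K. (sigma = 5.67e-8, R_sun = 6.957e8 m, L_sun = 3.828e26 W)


R = 2.8 * 6.957e8 m = 1.94796e+09 m. L = 4*pi*R^2*sigma*T^4 = 4*pi*(1.94796e+09)^2 * 5.67e-8 * 8680^4 = 1.534729684e+28 W. L/L_sun = 1.534729684e+28 / 3.828e26 = 40.0922

40.0922 L_sun


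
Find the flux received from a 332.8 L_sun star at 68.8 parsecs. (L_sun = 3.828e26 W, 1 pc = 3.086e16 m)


F = L / (4*pi*d^2) = 1.274e+29 / (4*pi*(2.123e+18)^2) = 2.249e-09

2.249e-09 W/m^2


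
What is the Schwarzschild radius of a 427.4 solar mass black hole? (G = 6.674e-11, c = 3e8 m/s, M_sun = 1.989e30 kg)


M = 427.4 * 1.989e30 kg = 8.500986e+32 kg. rs = 2GM/c^2 = 2 * 6.674e-11 * 8.500986e+32 / (3e8)^2 = 1.261e+06

1.261e+06 m


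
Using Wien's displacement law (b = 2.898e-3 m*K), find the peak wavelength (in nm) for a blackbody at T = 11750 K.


lam_max = b / T = 2.898e-3 / 11750 = 2.466e-07 m = 246.6383 nm

246.6383 nm


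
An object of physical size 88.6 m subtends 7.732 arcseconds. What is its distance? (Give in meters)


D = size / theta_rad, theta_rad = 7.732 * pi/(180*3600) = 3.749e-05, D = 2.364e+06

2.364e+06 m


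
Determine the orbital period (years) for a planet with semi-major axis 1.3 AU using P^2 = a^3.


P = a^(3/2) = 1.3^1.5 = 1.4822

1.4822 years


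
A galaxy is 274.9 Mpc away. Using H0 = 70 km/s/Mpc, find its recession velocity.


v = H0 * d = 70 * 274.9 = 19243.0

19243.0 km/s


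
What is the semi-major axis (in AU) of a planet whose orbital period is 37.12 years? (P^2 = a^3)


a = P^(2/3) = 37.12^(2/3) = 11.1277

11.1277 AU


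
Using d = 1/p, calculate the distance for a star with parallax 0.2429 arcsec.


d = 1/p = 1/0.2429 = 4.1169

4.1169 pc


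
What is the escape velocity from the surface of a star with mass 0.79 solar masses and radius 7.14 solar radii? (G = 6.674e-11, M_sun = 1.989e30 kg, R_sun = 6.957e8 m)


M = 0.79 * 1.989e30 kg = 1.57131e+30 kg; R = 7.14 * 6.957e8 m = 4.967298e+09 m. v_esc = sqrt(2GM/R) = sqrt(2 * 6.674e-11 * 1.57131e+30 / 4.967298e+09) = 205484.4341

205484.4341 m/s


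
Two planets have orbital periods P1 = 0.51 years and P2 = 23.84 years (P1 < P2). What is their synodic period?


1/P_syn = |1/P1 - 1/P2| = |1/0.51 - 1/23.84| => P_syn = 0.5211

0.5211 years


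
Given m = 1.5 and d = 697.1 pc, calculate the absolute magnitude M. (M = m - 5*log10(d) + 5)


M = m - 5*log10(d) + 5 = 1.5 - 5*log10(697.1) + 5 = -7.7165

-7.7165


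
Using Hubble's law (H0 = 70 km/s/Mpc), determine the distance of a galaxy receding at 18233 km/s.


d = v / H0 = 18233 / 70 = 260.4714

260.4714 Mpc


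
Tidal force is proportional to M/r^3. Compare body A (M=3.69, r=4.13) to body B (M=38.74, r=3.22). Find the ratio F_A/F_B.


Ratio = (M1/r1^3) / (M2/r2^3) = (3.69/4.13^3) / (38.74/3.22^3) = 0.0451

0.0451


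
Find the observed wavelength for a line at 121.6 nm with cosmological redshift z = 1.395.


lam_obs = lam_emit * (1 + z) = 121.6 * (1 + 1.395) = 291.232

291.232 nm


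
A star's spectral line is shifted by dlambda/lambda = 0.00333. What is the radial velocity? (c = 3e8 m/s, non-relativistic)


v = (dlambda/lambda) * c = 0.00333 * 3e8 = 999000.0

999000.0 m/s


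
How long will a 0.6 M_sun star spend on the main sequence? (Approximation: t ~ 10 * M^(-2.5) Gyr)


t = 10 * M^(-2.5) = 10 * 0.6^(-2.5) = 35.861

35.861 Gyr


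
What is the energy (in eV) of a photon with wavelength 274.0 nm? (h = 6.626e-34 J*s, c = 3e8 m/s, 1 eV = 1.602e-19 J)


E = hc/lambda = 6.626e-34 * 3e8 / 2.740e-07 = 7.255e-19 J = 4.5286 eV

4.5286 eV


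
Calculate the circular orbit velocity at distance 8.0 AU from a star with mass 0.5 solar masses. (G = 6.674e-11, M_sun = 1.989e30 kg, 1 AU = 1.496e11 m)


v = sqrt(GM/r) = sqrt(6.674e-11 * 9.945e+29 / 1.197e+12) = 7447.0575

7447.0575 m/s


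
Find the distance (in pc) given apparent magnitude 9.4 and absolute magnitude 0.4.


d = 10^((m - M + 5)/5) = 10^((9.4 - 0.4 + 5)/5) = 630.9573

630.9573 pc


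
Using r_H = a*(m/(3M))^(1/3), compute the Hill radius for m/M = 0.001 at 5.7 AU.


r_H = a * (m/3M)^(1/3) = 5.7 * (0.001/3)^(1/3) = 0.3952

0.3952 AU


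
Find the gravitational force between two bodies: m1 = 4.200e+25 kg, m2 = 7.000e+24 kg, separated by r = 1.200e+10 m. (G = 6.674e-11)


F = G*m1*m2/r^2 = 6.674e-11 * 4.200e+25 * 7.000e+24 / (1.200e+10)^2 = 6.674e-11 * 2.940e+50 / 1.440e+20 = 1.363e+20

1.363e+20 N


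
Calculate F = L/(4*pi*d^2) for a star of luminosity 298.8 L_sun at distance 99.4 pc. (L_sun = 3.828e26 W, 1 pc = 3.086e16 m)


F = L / (4*pi*d^2) = 1.144e+29 / (4*pi*(3.067e+18)^2) = 9.673e-10

9.673e-10 W/m^2


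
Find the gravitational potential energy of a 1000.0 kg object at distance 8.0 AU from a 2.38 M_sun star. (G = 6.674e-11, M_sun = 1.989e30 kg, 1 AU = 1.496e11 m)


M = 2.38 * 1.989e30 kg = 4.73382e+30 kg; r = 8.0 AU * 1.496e11 m/AU = 1.1968e+12 m. U = -GM*m/r = -(6.674e-11 * 4.73382e+30 * 1000.0) / 1.1968e+12 = -2.640e+11

-2.640e+11 J


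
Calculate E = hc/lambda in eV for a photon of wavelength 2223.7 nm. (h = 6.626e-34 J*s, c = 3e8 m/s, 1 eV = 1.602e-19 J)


E = hc/lambda = 6.626e-34 * 3e8 / 2.224e-06 = 8.939e-20 J = 0.558 eV

0.558 eV


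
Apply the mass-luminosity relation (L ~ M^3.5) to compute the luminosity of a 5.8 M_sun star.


L/L_sun = (M/M_sun)^3.5 = 5.8^3.5 = 469.8919

469.8919 L_sun


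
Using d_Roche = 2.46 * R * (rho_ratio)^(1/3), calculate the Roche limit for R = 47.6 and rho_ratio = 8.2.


d_Roche = 2.46 * 47.6 * 8.2^(1/3) = 236.1276

236.1276


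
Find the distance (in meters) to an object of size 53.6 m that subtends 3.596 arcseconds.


D = size / theta_rad, theta_rad = 3.596 * pi/(180*3600) = 1.743e-05, D = 3.074e+06

3.074e+06 m


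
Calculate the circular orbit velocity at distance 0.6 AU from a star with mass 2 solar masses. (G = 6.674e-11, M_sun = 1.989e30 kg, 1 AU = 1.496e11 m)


v = sqrt(GM/r) = sqrt(6.674e-11 * 3.978e+30 / 8.976e+10) = 54385.6181

54385.6181 m/s


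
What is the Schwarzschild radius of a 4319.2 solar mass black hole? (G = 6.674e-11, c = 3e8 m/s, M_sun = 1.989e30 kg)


M = 4319.2 * 1.989e30 kg = 8.5908888e+33 kg. rs = 2GM/c^2 = 2 * 6.674e-11 * 8.5908888e+33 / (3e8)^2 = 1.274e+07

1.274e+07 m


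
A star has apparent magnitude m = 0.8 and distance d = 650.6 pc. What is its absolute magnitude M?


M = m - 5*log10(d) + 5 = 0.8 - 5*log10(650.6) + 5 = -8.2666

-8.2666


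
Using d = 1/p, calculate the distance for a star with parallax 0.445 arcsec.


d = 1/p = 1/0.445 = 2.2472

2.2472 pc


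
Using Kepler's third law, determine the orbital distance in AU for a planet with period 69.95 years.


a = P^(2/3) = 69.95^(2/3) = 16.9769

16.9769 AU


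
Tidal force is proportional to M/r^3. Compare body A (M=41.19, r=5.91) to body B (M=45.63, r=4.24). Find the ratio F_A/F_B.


Ratio = (M1/r1^3) / (M2/r2^3) = (41.19/5.91^3) / (45.63/4.24^3) = 0.3333

0.3333


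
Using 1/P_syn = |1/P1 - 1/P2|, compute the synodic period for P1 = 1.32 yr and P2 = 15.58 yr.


1/P_syn = |1/P1 - 1/P2| = |1/1.32 - 1/15.58| => P_syn = 1.4422

1.4422 years


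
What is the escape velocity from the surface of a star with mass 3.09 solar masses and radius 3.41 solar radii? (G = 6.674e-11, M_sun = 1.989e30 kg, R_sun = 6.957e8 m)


M = 3.09 * 1.989e30 kg = 6.14601e+30 kg; R = 3.41 * 6.957e8 m = 2.372337e+09 m. v_esc = sqrt(2GM/R) = sqrt(2 * 6.674e-11 * 6.14601e+30 / 2.372337e+09) = 588053.0937

588053.0937 m/s


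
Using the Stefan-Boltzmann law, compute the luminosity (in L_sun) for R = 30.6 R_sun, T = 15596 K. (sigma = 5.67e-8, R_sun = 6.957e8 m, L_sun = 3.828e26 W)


R = 30.6 * 6.957e8 m = 2.128842e+10 m. L = 4*pi*R^2*sigma*T^4 = 4*pi*(2.128842e+10)^2 * 5.67e-8 * 15596^4 = 1.910436859e+31 W. L/L_sun = 1.910436859e+31 / 3.828e26 = 49906.919

49906.919 L_sun


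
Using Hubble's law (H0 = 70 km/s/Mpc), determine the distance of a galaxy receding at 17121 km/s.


d = v / H0 = 17121 / 70 = 244.5857

244.5857 Mpc


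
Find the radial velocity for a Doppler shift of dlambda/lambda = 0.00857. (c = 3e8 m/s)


v = (dlambda/lambda) * c = 0.00857 * 3e8 = 2.571e+06

2.571e+06 m/s


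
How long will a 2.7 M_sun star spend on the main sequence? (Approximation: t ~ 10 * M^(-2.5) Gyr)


t = 10 * M^(-2.5) = 10 * 2.7^(-2.5) = 0.8348

0.8348 Gyr


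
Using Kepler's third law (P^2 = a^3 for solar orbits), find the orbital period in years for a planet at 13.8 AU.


P = a^(3/2) = 13.8^1.5 = 51.2647

51.2647 years


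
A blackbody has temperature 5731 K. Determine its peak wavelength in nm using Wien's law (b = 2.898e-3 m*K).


lam_max = b / T = 2.898e-3 / 5731 = 5.057e-07 m = 505.6709 nm

505.6709 nm


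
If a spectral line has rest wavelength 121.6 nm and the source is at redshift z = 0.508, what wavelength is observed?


lam_obs = lam_emit * (1 + z) = 121.6 * (1 + 0.508) = 183.3728

183.3728 nm


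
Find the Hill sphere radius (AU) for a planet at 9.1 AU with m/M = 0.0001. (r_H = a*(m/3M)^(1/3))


r_H = a * (m/3M)^(1/3) = 9.1 * (0.0001/3)^(1/3) = 0.2929

0.2929 AU


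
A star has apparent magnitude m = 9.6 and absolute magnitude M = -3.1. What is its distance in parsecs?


d = 10^((m - M + 5)/5) = 10^((9.6 - -3.1 + 5)/5) = 3467.3685

3467.3685 pc


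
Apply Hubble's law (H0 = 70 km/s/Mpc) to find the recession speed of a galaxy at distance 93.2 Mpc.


v = H0 * d = 70 * 93.2 = 6524.0

6524.0 km/s


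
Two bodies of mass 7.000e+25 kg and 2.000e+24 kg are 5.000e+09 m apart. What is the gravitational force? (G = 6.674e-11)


F = G*m1*m2/r^2 = 6.674e-11 * 7.000e+25 * 2.000e+24 / (5.000e+09)^2 = 6.674e-11 * 1.400e+50 / 2.500e+19 = 3.737e+20

3.737e+20 N


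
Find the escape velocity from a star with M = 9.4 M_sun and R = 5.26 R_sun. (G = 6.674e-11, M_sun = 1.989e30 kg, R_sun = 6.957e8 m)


M = 9.4 * 1.989e30 kg = 1.86966e+31 kg; R = 5.26 * 6.957e8 m = 3.659382e+09 m. v_esc = sqrt(2GM/R) = sqrt(2 * 6.674e-11 * 1.86966e+31 / 3.659382e+09) = 825820.2796

825820.2796 m/s


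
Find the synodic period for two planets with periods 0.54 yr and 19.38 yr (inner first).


1/P_syn = |1/P1 - 1/P2| = |1/0.54 - 1/19.38| => P_syn = 0.5555

0.5555 years


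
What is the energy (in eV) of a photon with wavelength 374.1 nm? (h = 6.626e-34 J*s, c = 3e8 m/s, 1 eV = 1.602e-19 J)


E = hc/lambda = 6.626e-34 * 3e8 / 3.741e-07 = 5.314e-19 J = 3.3168 eV

3.3168 eV


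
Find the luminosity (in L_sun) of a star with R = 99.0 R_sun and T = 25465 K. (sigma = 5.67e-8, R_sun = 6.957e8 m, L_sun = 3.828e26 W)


R = 99.0 * 6.957e8 m = 6.88743e+10 m. L = 4*pi*R^2*sigma*T^4 = 4*pi*(6.88743e+10)^2 * 5.67e-8 * 25465^4 = 1.421287842e+33 W. L/L_sun = 1.421287842e+33 / 3.828e26 = 3.713e+06

3.713e+06 L_sun


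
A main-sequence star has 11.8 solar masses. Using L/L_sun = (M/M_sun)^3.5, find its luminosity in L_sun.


L/L_sun = (M/M_sun)^3.5 = 11.8^3.5 = 5644.0003

5644.0003 L_sun


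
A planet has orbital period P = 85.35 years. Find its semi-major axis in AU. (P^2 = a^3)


a = P^(2/3) = 85.35^(2/3) = 19.3851

19.3851 AU


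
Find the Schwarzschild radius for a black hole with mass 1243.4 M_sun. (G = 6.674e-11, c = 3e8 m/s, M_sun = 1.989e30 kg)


M = 1243.4 * 1.989e30 kg = 2.4731226e+33 kg. rs = 2GM/c^2 = 2 * 6.674e-11 * 2.4731226e+33 / (3e8)^2 = 3.668e+06

3.668e+06 m


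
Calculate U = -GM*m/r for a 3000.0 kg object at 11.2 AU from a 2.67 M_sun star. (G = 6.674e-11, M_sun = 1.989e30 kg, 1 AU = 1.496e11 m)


M = 2.67 * 1.989e30 kg = 5.31063e+30 kg; r = 11.2 AU * 1.496e11 m/AU = 1.67552e+12 m. U = -GM*m/r = -(6.674e-11 * 5.31063e+30 * 3000.0) / 1.67552e+12 = -6.346e+11

-6.346e+11 J


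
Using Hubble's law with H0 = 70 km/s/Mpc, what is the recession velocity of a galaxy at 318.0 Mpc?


v = H0 * d = 70 * 318.0 = 22260.0

22260.0 km/s


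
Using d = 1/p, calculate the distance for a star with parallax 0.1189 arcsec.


d = 1/p = 1/0.1189 = 8.4104

8.4104 pc


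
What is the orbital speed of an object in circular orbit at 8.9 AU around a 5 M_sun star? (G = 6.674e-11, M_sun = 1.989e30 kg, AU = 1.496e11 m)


v = sqrt(GM/r) = sqrt(6.674e-11 * 9.945e+30 / 1.331e+12) = 22327.2222

22327.2222 m/s


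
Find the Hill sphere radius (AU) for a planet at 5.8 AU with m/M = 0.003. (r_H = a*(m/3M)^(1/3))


r_H = a * (m/3M)^(1/3) = 5.8 * (0.003/3)^(1/3) = 0.58

0.58 AU


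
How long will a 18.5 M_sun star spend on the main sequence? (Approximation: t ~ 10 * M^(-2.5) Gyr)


t = 10 * M^(-2.5) = 10 * 18.5^(-2.5) = 0.0068

0.0068 Gyr


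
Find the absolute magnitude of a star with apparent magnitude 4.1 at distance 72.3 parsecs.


M = m - 5*log10(d) + 5 = 4.1 - 5*log10(72.3) + 5 = -0.1957

-0.1957


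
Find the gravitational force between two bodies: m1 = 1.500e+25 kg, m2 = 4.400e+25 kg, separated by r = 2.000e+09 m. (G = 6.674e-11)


F = G*m1*m2/r^2 = 6.674e-11 * 1.500e+25 * 4.400e+25 / (2.000e+09)^2 = 6.674e-11 * 6.600e+50 / 4.000e+18 = 1.101e+22

1.101e+22 N


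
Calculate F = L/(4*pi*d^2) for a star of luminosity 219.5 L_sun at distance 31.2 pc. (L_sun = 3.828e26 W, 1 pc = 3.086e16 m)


F = L / (4*pi*d^2) = 8.402e+28 / (4*pi*(9.628e+17)^2) = 7.213e-09

7.213e-09 W/m^2


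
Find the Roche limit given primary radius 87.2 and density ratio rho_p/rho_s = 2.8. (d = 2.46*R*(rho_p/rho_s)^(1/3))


d_Roche = 2.46 * 87.2 * 2.8^(1/3) = 302.346

302.346


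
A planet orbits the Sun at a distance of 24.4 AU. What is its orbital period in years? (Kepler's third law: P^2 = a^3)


P = a^(3/2) = 24.4^1.5 = 120.5271

120.5271 years


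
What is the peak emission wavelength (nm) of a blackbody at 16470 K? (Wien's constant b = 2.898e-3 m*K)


lam_max = b / T = 2.898e-3 / 16470 = 1.760e-07 m = 175.9563 nm

175.9563 nm


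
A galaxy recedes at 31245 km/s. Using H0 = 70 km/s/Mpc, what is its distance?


d = v / H0 = 31245 / 70 = 446.3571

446.3571 Mpc


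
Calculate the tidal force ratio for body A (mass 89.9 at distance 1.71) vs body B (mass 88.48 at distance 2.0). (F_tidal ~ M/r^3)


Ratio = (M1/r1^3) / (M2/r2^3) = (89.9/1.71^3) / (88.48/2.0^3) = 1.6256

1.6256


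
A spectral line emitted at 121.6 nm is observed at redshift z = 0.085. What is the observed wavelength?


lam_obs = lam_emit * (1 + z) = 121.6 * (1 + 0.085) = 131.936

131.936 nm


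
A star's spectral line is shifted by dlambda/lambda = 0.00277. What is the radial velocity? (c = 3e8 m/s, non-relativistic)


v = (dlambda/lambda) * c = 0.00277 * 3e8 = 831000.0

831000.0 m/s


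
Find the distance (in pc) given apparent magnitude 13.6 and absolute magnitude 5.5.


d = 10^((m - M + 5)/5) = 10^((13.6 - 5.5 + 5)/5) = 416.8694

416.8694 pc


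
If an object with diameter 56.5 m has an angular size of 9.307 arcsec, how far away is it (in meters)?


D = size / theta_rad, theta_rad = 9.307 * pi/(180*3600) = 4.512e-05, D = 1.252e+06

1.252e+06 m


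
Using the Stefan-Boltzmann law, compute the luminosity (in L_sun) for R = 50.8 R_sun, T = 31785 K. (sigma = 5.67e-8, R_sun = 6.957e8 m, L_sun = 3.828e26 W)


R = 50.8 * 6.957e8 m = 3.534156e+10 m. L = 4*pi*R^2*sigma*T^4 = 4*pi*(3.534156e+10)^2 * 5.67e-8 * 31785^4 = 9.083499932e+32 W. L/L_sun = 9.083499932e+32 / 3.828e26 = 2.373e+06

2.373e+06 L_sun


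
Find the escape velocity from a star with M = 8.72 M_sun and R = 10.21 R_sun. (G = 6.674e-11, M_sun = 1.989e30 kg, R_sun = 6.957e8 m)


M = 8.72 * 1.989e30 kg = 1.734408e+31 kg; R = 10.21 * 6.957e8 m = 7.103097e+09 m. v_esc = sqrt(2GM/R) = sqrt(2 * 6.674e-11 * 1.734408e+31 / 7.103097e+09) = 570899.7598

570899.7598 m/s


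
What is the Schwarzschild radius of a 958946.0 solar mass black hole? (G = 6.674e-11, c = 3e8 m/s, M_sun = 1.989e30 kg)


M = 958946.0 * 1.989e30 kg = 1.907343594e+36 kg. rs = 2GM/c^2 = 2 * 6.674e-11 * 1.907343594e+36 / (3e8)^2 = 2.829e+09

2.829e+09 m


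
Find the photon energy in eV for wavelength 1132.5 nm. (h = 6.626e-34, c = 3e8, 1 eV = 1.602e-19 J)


E = hc/lambda = 6.626e-34 * 3e8 / 1.133e-06 = 1.755e-19 J = 1.0957 eV

1.0957 eV


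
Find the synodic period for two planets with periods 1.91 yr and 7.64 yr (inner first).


1/P_syn = |1/P1 - 1/P2| = |1/1.91 - 1/7.64| => P_syn = 2.5467

2.5467 years


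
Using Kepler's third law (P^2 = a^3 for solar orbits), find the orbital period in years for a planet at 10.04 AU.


P = a^(3/2) = 10.04^1.5 = 31.8127

31.8127 years


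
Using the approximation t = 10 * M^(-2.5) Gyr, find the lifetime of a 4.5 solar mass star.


t = 10 * M^(-2.5) = 10 * 4.5^(-2.5) = 0.2328

0.2328 Gyr


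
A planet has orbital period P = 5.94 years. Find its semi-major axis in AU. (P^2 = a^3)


a = P^(2/3) = 5.94^(2/3) = 3.2799

3.2799 AU


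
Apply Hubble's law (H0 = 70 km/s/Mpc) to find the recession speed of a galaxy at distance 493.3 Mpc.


v = H0 * d = 70 * 493.3 = 34531.0

34531.0 km/s


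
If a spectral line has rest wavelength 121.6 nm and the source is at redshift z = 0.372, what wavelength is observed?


lam_obs = lam_emit * (1 + z) = 121.6 * (1 + 0.372) = 166.8352

166.8352 nm


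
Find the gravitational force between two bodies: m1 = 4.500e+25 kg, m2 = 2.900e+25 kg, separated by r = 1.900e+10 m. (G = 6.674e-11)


F = G*m1*m2/r^2 = 6.674e-11 * 4.500e+25 * 2.900e+25 / (1.900e+10)^2 = 6.674e-11 * 1.305e+51 / 3.610e+20 = 2.413e+20

2.413e+20 N


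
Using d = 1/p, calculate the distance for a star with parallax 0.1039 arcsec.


d = 1/p = 1/0.1039 = 9.6246

9.6246 pc


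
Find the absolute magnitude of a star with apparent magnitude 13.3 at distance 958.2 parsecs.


M = m - 5*log10(d) + 5 = 13.3 - 5*log10(958.2) + 5 = 3.3927

3.3927


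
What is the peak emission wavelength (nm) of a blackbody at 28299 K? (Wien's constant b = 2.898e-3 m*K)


lam_max = b / T = 2.898e-3 / 28299 = 1.024e-07 m = 102.4064 nm

102.4064 nm


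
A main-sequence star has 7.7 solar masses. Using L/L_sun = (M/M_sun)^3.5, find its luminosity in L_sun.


L/L_sun = (M/M_sun)^3.5 = 7.7^3.5 = 1266.8277

1266.8277 L_sun


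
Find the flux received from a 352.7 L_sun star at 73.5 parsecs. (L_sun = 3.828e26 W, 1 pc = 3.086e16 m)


F = L / (4*pi*d^2) = 1.350e+29 / (4*pi*(2.268e+18)^2) = 2.088e-09

2.088e-09 W/m^2


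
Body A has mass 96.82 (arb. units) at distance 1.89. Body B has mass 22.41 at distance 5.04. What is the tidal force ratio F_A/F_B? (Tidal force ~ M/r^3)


Ratio = (M1/r1^3) / (M2/r2^3) = (96.82/1.89^3) / (22.41/5.04^3) = 81.9274

81.9274


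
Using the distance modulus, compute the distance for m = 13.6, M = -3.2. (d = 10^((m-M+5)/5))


d = 10^((m - M + 5)/5) = 10^((13.6 - -3.2 + 5)/5) = 22908.6765

22908.6765 pc


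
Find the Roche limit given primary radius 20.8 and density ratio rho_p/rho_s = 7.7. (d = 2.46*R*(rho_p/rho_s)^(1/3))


d_Roche = 2.46 * 20.8 * 7.7^(1/3) = 101.0405

101.0405


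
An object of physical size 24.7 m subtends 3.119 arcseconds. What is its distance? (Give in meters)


D = size / theta_rad, theta_rad = 3.119 * pi/(180*3600) = 1.512e-05, D = 1.633e+06

1.633e+06 m


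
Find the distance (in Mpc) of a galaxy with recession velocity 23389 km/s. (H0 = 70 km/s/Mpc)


d = v / H0 = 23389 / 70 = 334.1286

334.1286 Mpc


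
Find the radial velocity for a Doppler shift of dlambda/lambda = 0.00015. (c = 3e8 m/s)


v = (dlambda/lambda) * c = 0.00015 * 3e8 = 45000.0

45000.0 m/s


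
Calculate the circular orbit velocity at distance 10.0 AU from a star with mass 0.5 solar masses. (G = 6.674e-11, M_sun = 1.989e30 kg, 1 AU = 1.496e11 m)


v = sqrt(GM/r) = sqrt(6.674e-11 * 9.945e+29 / 1.496e+12) = 6660.8507

6660.8507 m/s


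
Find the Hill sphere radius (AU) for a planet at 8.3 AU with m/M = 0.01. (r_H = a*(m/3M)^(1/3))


r_H = a * (m/3M)^(1/3) = 8.3 * (0.01/3)^(1/3) = 1.2399

1.2399 AU


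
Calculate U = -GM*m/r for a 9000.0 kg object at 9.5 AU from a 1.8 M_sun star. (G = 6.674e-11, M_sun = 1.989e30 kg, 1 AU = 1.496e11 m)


M = 1.8 * 1.989e30 kg = 3.5802e+30 kg; r = 9.5 AU * 1.496e11 m/AU = 1.4212e+12 m. U = -GM*m/r = -(6.674e-11 * 3.5802e+30 * 9000.0) / 1.4212e+12 = -1.513e+12

-1.513e+12 J


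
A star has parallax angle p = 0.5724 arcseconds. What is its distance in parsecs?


d = 1/p = 1/0.5724 = 1.747

1.747 pc


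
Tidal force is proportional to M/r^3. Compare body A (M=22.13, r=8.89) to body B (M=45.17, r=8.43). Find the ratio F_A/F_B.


Ratio = (M1/r1^3) / (M2/r2^3) = (22.13/8.89^3) / (45.17/8.43^3) = 0.4177

0.4177


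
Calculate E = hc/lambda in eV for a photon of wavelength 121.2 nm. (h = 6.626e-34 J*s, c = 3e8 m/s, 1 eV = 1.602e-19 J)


E = hc/lambda = 6.626e-34 * 3e8 / 1.212e-07 = 1.640e-18 J = 10.2378 eV

10.2378 eV


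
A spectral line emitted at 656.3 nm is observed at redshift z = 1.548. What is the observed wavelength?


lam_obs = lam_emit * (1 + z) = 656.3 * (1 + 1.548) = 1672.2524

1672.2524 nm


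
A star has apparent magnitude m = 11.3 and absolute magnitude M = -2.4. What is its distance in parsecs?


d = 10^((m - M + 5)/5) = 10^((11.3 - -2.4 + 5)/5) = 5495.4087

5495.4087 pc


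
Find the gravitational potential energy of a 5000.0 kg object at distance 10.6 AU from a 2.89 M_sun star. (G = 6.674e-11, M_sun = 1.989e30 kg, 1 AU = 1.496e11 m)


M = 2.89 * 1.989e30 kg = 5.74821e+30 kg; r = 10.6 AU * 1.496e11 m/AU = 1.58576e+12 m. U = -GM*m/r = -(6.674e-11 * 5.74821e+30 * 5000.0) / 1.58576e+12 = -1.210e+12

-1.210e+12 J


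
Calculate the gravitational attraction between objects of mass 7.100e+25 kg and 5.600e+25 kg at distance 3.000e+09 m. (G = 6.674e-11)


F = G*m1*m2/r^2 = 6.674e-11 * 7.100e+25 * 5.600e+25 / (3.000e+09)^2 = 6.674e-11 * 3.976e+51 / 9.000e+18 = 2.948e+22

2.948e+22 N


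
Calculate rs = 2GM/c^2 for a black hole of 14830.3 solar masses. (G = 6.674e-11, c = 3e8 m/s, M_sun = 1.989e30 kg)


M = 14830.3 * 1.989e30 kg = 2.94974667e+34 kg. rs = 2GM/c^2 = 2 * 6.674e-11 * 2.94974667e+34 / (3e8)^2 = 4.375e+07

4.375e+07 m


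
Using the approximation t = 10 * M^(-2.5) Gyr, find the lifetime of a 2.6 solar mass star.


t = 10 * M^(-2.5) = 10 * 2.6^(-2.5) = 0.9174

0.9174 Gyr


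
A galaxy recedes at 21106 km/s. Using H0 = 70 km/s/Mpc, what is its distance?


d = v / H0 = 21106 / 70 = 301.5143

301.5143 Mpc


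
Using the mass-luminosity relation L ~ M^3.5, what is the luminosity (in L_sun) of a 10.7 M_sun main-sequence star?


L/L_sun = (M/M_sun)^3.5 = 10.7^3.5 = 4007.2203

4007.2203 L_sun


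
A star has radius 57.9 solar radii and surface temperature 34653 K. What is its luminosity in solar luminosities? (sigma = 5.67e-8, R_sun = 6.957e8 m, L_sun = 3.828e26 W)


R = 57.9 * 6.957e8 m = 4.028103e+10 m. L = 4*pi*R^2*sigma*T^4 = 4*pi*(4.028103e+10)^2 * 5.67e-8 * 34653^4 = 1.667083724e+33 W. L/L_sun = 1.667083724e+33 / 3.828e26 = 4.355e+06

4.355e+06 L_sun


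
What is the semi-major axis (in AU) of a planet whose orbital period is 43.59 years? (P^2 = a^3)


a = P^(2/3) = 43.59^(2/3) = 12.3858

12.3858 AU


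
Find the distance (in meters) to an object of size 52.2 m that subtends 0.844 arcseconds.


D = size / theta_rad, theta_rad = 0.844 * pi/(180*3600) = 4.092e-06, D = 1.276e+07

1.276e+07 m


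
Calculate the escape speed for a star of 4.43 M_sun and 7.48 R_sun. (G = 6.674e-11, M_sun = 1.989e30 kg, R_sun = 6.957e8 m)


M = 4.43 * 1.989e30 kg = 8.81127e+30 kg; R = 7.48 * 6.957e8 m = 5.203836e+09 m. v_esc = sqrt(2GM/R) = sqrt(2 * 6.674e-11 * 8.81127e+30 / 5.203836e+09) = 475406.9792

475406.9792 m/s


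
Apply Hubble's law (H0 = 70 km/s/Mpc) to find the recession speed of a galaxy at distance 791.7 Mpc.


v = H0 * d = 70 * 791.7 = 55419.0

55419.0 km/s


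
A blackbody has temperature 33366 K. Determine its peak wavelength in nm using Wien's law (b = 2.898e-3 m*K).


lam_max = b / T = 2.898e-3 / 33366 = 8.685e-08 m = 86.8549 nm

86.8549 nm


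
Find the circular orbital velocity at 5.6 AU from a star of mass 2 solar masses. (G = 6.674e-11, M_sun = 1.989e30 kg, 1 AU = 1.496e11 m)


v = sqrt(GM/r) = sqrt(6.674e-11 * 3.978e+30 / 8.378e+11) = 17801.8723

17801.8723 m/s


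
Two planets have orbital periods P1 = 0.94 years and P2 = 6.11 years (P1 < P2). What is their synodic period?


1/P_syn = |1/P1 - 1/P2| = |1/0.94 - 1/6.11| => P_syn = 1.1109

1.1109 years


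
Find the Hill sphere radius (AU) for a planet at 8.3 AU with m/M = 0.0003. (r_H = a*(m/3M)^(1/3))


r_H = a * (m/3M)^(1/3) = 8.3 * (0.0003/3)^(1/3) = 0.3853

0.3853 AU


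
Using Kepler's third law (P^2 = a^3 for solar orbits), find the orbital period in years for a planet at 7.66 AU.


P = a^(3/2) = 7.66^1.5 = 21.2004

21.2004 years


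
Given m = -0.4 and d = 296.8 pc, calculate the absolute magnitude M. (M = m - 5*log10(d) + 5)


M = m - 5*log10(d) + 5 = -0.4 - 5*log10(296.8) + 5 = -7.7623

-7.7623


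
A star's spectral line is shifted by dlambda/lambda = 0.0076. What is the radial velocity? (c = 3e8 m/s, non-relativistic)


v = (dlambda/lambda) * c = 0.0076 * 3e8 = 2.280e+06

2.280e+06 m/s


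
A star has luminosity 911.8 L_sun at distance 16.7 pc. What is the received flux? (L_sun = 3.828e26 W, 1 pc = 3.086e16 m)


F = L / (4*pi*d^2) = 3.490e+29 / (4*pi*(5.154e+17)^2) = 1.046e-07

1.046e-07 W/m^2


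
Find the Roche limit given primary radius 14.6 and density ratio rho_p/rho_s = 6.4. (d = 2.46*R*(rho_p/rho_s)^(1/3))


d_Roche = 2.46 * 14.6 * 6.4^(1/3) = 66.6829

66.6829


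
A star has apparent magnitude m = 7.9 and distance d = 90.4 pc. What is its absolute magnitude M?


M = m - 5*log10(d) + 5 = 7.9 - 5*log10(90.4) + 5 = 3.1192

3.1192


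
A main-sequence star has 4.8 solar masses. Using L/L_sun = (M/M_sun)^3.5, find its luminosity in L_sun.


L/L_sun = (M/M_sun)^3.5 = 4.8^3.5 = 242.2949

242.2949 L_sun


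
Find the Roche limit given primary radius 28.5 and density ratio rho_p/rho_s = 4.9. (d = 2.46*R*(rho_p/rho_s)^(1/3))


d_Roche = 2.46 * 28.5 * 4.9^(1/3) = 119.0818

119.0818


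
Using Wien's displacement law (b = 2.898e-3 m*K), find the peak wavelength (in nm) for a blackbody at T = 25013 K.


lam_max = b / T = 2.898e-3 / 25013 = 1.159e-07 m = 115.8598 nm

115.8598 nm


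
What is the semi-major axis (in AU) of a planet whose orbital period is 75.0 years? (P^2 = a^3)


a = P^(2/3) = 75.0^(2/3) = 17.7845

17.7845 AU


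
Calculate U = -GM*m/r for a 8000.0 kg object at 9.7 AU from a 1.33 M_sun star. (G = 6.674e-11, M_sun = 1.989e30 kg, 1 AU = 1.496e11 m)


M = 1.33 * 1.989e30 kg = 2.64537e+30 kg; r = 9.7 AU * 1.496e11 m/AU = 1.45112e+12 m. U = -GM*m/r = -(6.674e-11 * 2.64537e+30 * 8000.0) / 1.45112e+12 = -9.733e+11

-9.733e+11 J


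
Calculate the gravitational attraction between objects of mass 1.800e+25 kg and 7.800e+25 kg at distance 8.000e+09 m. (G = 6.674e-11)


F = G*m1*m2/r^2 = 6.674e-11 * 1.800e+25 * 7.800e+25 / (8.000e+09)^2 = 6.674e-11 * 1.404e+51 / 6.400e+19 = 1.464e+21

1.464e+21 N


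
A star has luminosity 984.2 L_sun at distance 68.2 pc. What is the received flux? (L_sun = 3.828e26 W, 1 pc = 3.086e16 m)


F = L / (4*pi*d^2) = 3.768e+29 / (4*pi*(2.105e+18)^2) = 6.768e-09

6.768e-09 W/m^2


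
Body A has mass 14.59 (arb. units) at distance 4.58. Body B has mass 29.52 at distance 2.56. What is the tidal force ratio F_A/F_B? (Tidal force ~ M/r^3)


Ratio = (M1/r1^3) / (M2/r2^3) = (14.59/4.58^3) / (29.52/2.56^3) = 0.0863

0.0863


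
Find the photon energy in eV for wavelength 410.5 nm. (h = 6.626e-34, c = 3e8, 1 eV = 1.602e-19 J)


E = hc/lambda = 6.626e-34 * 3e8 / 4.105e-07 = 4.842e-19 J = 3.0227 eV

3.0227 eV


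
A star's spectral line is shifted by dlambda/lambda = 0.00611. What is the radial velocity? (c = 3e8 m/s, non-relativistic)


v = (dlambda/lambda) * c = 0.00611 * 3e8 = 1.833e+06

1.833e+06 m/s


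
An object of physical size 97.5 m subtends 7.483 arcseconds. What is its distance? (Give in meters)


D = size / theta_rad, theta_rad = 7.483 * pi/(180*3600) = 3.628e-05, D = 2.688e+06

2.688e+06 m


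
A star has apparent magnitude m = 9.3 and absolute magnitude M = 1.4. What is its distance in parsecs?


d = 10^((m - M + 5)/5) = 10^((9.3 - 1.4 + 5)/5) = 380.1894

380.1894 pc


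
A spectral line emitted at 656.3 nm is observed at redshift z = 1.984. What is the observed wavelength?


lam_obs = lam_emit * (1 + z) = 656.3 * (1 + 1.984) = 1958.3992

1958.3992 nm


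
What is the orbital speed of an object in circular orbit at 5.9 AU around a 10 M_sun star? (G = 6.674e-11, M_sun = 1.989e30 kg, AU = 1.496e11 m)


v = sqrt(GM/r) = sqrt(6.674e-11 * 1.989e+31 / 8.826e+11) = 38780.972

38780.972 m/s


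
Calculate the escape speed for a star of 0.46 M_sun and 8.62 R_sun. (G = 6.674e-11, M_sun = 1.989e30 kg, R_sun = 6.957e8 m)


M = 0.46 * 1.989e30 kg = 9.1494e+29 kg; R = 8.62 * 6.957e8 m = 5.996934e+09 m. v_esc = sqrt(2GM/R) = sqrt(2 * 6.674e-11 * 9.1494e+29 / 5.996934e+09) = 142705.1912

142705.1912 m/s


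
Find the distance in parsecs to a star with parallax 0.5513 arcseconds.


d = 1/p = 1/0.5513 = 1.8139

1.8139 pc


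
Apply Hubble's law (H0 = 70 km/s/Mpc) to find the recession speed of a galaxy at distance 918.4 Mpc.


v = H0 * d = 70 * 918.4 = 64288.0

64288.0 km/s


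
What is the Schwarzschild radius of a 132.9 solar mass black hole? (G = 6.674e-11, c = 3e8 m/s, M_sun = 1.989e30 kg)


M = 132.9 * 1.989e30 kg = 2.643381e+32 kg. rs = 2GM/c^2 = 2 * 6.674e-11 * 2.643381e+32 / (3e8)^2 = 392042.7732

392042.7732 m


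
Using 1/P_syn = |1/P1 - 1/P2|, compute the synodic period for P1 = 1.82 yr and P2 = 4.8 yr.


1/P_syn = |1/P1 - 1/P2| = |1/1.82 - 1/4.8| => P_syn = 2.9315

2.9315 years


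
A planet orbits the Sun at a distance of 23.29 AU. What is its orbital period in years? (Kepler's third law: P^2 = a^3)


P = a^(3/2) = 23.29^1.5 = 112.3969

112.3969 years


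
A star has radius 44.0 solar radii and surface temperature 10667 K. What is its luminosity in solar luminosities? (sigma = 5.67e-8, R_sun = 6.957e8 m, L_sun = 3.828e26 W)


R = 44.0 * 6.957e8 m = 3.06108e+10 m. L = 4*pi*R^2*sigma*T^4 = 4*pi*(3.06108e+10)^2 * 5.67e-8 * 10667^4 = 8.643934413e+30 W. L/L_sun = 8.643934413e+30 / 3.828e26 = 22580.8109

22580.8109 L_sun


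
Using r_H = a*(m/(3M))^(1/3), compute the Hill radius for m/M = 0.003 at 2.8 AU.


r_H = a * (m/3M)^(1/3) = 2.8 * (0.003/3)^(1/3) = 0.28

0.28 AU


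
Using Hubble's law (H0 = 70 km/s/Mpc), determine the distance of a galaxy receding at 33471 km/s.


d = v / H0 = 33471 / 70 = 478.1571

478.1571 Mpc


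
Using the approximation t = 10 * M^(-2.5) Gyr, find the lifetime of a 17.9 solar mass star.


t = 10 * M^(-2.5) = 10 * 17.9^(-2.5) = 0.0074

0.0074 Gyr


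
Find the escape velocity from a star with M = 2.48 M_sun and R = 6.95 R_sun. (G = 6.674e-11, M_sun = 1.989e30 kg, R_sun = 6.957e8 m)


M = 2.48 * 1.989e30 kg = 4.93272e+30 kg; R = 6.95 * 6.957e8 m = 4.835115e+09 m. v_esc = sqrt(2GM/R) = sqrt(2 * 6.674e-11 * 4.93272e+30 / 4.835115e+09) = 369018.3197

369018.3197 m/s


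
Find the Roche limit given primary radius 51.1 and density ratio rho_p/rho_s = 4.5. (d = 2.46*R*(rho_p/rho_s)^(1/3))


d_Roche = 2.46 * 51.1 * 4.5^(1/3) = 207.536

207.536


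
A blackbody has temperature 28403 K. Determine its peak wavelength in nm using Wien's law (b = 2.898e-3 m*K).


lam_max = b / T = 2.898e-3 / 28403 = 1.020e-07 m = 102.0315 nm

102.0315 nm


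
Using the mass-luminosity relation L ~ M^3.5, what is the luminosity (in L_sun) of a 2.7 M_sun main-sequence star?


L/L_sun = (M/M_sun)^3.5 = 2.7^3.5 = 32.3425

32.3425 L_sun


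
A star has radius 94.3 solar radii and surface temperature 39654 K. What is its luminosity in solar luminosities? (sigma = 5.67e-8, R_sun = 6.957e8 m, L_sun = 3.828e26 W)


R = 94.3 * 6.957e8 m = 6.560451e+10 m. L = 4*pi*R^2*sigma*T^4 = 4*pi*(6.560451e+10)^2 * 5.67e-8 * 39654^4 = 7.582428507e+33 W. L/L_sun = 7.582428507e+33 / 3.828e26 = 1.981e+07

1.981e+07 L_sun


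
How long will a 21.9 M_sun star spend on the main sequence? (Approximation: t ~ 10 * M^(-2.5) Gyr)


t = 10 * M^(-2.5) = 10 * 21.9^(-2.5) = 0.0045

0.0045 Gyr


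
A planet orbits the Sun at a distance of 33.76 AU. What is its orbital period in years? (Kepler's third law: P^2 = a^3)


P = a^(3/2) = 33.76^1.5 = 196.1569

196.1569 years


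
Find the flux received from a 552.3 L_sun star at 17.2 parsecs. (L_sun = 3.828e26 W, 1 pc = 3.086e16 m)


F = L / (4*pi*d^2) = 2.114e+29 / (4*pi*(5.308e+17)^2) = 5.972e-08

5.972e-08 W/m^2


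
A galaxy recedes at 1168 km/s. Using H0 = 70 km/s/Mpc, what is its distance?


d = v / H0 = 1168 / 70 = 16.6857

16.6857 Mpc


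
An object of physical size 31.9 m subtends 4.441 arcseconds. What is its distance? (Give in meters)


D = size / theta_rad, theta_rad = 4.441 * pi/(180*3600) = 2.153e-05, D = 1.482e+06

1.482e+06 m


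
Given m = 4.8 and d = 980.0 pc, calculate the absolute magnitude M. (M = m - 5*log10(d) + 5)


M = m - 5*log10(d) + 5 = 4.8 - 5*log10(980.0) + 5 = -5.1561

-5.1561


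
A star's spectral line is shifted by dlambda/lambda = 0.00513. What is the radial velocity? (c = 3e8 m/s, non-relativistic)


v = (dlambda/lambda) * c = 0.00513 * 3e8 = 1.539e+06

1.539e+06 m/s


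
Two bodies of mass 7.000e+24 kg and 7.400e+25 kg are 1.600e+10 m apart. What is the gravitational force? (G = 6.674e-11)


F = G*m1*m2/r^2 = 6.674e-11 * 7.000e+24 * 7.400e+25 / (1.600e+10)^2 = 6.674e-11 * 5.180e+50 / 2.560e+20 = 1.350e+20

1.350e+20 N


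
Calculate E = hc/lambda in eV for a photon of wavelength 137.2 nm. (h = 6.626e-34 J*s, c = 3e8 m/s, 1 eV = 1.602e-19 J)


E = hc/lambda = 6.626e-34 * 3e8 / 1.372e-07 = 1.449e-18 J = 9.0439 eV

9.0439 eV


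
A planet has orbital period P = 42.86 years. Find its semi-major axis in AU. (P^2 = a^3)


a = P^(2/3) = 42.86^(2/3) = 12.2471

12.2471 AU


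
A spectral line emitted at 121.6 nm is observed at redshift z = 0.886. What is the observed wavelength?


lam_obs = lam_emit * (1 + z) = 121.6 * (1 + 0.886) = 229.3376

229.3376 nm


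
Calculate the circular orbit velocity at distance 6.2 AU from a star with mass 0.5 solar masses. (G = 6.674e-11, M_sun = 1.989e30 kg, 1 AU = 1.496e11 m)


v = sqrt(GM/r) = sqrt(6.674e-11 * 9.945e+29 / 9.275e+11) = 8459.2888

8459.2888 m/s


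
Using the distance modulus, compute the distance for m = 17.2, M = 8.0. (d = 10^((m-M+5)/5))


d = 10^((m - M + 5)/5) = 10^((17.2 - 8.0 + 5)/5) = 691.831

691.831 pc


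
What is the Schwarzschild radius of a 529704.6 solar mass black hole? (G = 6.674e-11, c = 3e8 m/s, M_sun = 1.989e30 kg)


M = 529704.6 * 1.989e30 kg = 1.053582449e+36 kg. rs = 2GM/c^2 = 2 * 6.674e-11 * 1.053582449e+36 / (3e8)^2 = 1.563e+09

1.563e+09 m


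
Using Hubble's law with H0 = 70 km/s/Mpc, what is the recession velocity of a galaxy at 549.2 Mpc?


v = H0 * d = 70 * 549.2 = 38444.0

38444.0 km/s


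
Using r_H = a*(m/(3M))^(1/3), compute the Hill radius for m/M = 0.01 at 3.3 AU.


r_H = a * (m/3M)^(1/3) = 3.3 * (0.01/3)^(1/3) = 0.493

0.493 AU


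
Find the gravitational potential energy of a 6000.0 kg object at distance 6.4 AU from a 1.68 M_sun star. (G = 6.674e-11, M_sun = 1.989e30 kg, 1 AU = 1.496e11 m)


M = 1.68 * 1.989e30 kg = 3.34152e+30 kg; r = 6.4 AU * 1.496e11 m/AU = 9.5744e+11 m. U = -GM*m/r = -(6.674e-11 * 3.34152e+30 * 6000.0) / 9.5744e+11 = -1.398e+12

-1.398e+12 J


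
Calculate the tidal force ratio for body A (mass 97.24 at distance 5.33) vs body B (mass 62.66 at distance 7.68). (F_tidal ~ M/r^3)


Ratio = (M1/r1^3) / (M2/r2^3) = (97.24/5.33^3) / (62.66/7.68^3) = 4.6426

4.6426


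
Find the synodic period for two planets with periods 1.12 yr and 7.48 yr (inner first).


1/P_syn = |1/P1 - 1/P2| = |1/1.12 - 1/7.48| => P_syn = 1.3172

1.3172 years


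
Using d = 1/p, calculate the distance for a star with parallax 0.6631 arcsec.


d = 1/p = 1/0.6631 = 1.5081

1.5081 pc


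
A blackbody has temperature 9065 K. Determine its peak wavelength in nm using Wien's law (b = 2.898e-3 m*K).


lam_max = b / T = 2.898e-3 / 9065 = 3.197e-07 m = 319.6911 nm

319.6911 nm


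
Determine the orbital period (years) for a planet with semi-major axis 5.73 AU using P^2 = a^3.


P = a^(3/2) = 5.73^1.5 = 13.7161

13.7161 years


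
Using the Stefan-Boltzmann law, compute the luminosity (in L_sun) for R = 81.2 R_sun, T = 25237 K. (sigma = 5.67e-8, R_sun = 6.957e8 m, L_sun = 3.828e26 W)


R = 81.2 * 6.957e8 m = 5.649084e+10 m. L = 4*pi*R^2*sigma*T^4 = 4*pi*(5.649084e+10)^2 * 5.67e-8 * 25237^4 = 9.223588071e+32 W. L/L_sun = 9.223588071e+32 / 3.828e26 = 2.410e+06

2.410e+06 L_sun


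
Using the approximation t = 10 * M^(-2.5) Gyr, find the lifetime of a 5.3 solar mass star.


t = 10 * M^(-2.5) = 10 * 5.3^(-2.5) = 0.1546

0.1546 Gyr


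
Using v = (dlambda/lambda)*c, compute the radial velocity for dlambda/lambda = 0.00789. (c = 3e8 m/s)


v = (dlambda/lambda) * c = 0.00789 * 3e8 = 2.367e+06

2.367e+06 m/s


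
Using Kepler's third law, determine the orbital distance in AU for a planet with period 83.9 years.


a = P^(2/3) = 83.9^(2/3) = 19.165

19.165 AU


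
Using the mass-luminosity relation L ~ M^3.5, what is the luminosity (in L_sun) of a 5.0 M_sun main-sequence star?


L/L_sun = (M/M_sun)^3.5 = 5.0^3.5 = 279.5085

279.5085 L_sun


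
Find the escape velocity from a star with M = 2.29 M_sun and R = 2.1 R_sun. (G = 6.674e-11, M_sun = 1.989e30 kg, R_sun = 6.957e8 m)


M = 2.29 * 1.989e30 kg = 4.55481e+30 kg; R = 2.1 * 6.957e8 m = 1.46097e+09 m. v_esc = sqrt(2GM/R) = sqrt(2 * 6.674e-11 * 4.55481e+30 / 1.46097e+09) = 645093.3763

645093.3763 m/s


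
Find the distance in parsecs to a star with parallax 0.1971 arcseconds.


d = 1/p = 1/0.1971 = 5.0736

5.0736 pc


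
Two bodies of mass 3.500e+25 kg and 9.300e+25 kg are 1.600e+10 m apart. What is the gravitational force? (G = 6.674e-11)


F = G*m1*m2/r^2 = 6.674e-11 * 3.500e+25 * 9.300e+25 / (1.600e+10)^2 = 6.674e-11 * 3.255e+51 / 2.560e+20 = 8.486e+20

8.486e+20 N


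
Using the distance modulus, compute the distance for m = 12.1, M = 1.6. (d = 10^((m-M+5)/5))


d = 10^((m - M + 5)/5) = 10^((12.1 - 1.6 + 5)/5) = 1258.9254

1258.9254 pc


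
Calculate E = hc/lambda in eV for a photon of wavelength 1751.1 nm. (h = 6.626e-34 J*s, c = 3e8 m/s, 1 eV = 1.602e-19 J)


E = hc/lambda = 6.626e-34 * 3e8 / 1.751e-06 = 1.135e-19 J = 0.7086 eV

0.7086 eV


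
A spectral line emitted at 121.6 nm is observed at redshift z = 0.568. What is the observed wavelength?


lam_obs = lam_emit * (1 + z) = 121.6 * (1 + 0.568) = 190.6688

190.6688 nm


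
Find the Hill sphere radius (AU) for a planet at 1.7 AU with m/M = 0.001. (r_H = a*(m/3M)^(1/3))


r_H = a * (m/3M)^(1/3) = 1.7 * (0.001/3)^(1/3) = 0.1179

0.1179 AU
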